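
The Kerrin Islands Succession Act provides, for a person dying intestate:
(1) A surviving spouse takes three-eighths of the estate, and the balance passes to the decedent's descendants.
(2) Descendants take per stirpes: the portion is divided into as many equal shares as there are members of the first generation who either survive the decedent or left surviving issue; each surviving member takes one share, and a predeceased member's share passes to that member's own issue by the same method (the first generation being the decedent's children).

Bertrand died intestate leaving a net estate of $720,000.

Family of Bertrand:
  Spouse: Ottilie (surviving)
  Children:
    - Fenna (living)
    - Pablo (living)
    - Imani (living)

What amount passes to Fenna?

Ottilie takes three-eighths of $720,000 = $270,000. The remaining $450,000 passes to the descendants.
The descendants' portion ($450,000) is divided into 3 shares of $150,000: Fenna, Pablo, and Imani each take $150,000.

Fenna receives $150,000.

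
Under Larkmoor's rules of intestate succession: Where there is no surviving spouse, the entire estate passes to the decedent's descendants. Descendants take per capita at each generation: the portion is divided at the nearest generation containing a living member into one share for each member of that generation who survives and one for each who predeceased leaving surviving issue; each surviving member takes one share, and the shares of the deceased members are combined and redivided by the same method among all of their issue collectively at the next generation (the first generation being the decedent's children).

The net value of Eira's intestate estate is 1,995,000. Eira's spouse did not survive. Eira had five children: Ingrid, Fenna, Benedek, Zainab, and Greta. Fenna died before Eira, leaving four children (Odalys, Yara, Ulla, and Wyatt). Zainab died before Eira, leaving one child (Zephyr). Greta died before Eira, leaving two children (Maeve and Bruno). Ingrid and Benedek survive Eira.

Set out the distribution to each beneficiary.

Ingrid: 399,000; Odalys: 171,000; Yara: 171,000; Ulla: 171,000; Wyatt: 171,000; Benedek: 399,000; Zephyr: 171,000; Maeve: 171,000; Bruno: 171,000

The entire 1,995,000 passes to the descendants.
That amount (1,995,000) is divided at the children's generation into 5 shares of 399,000. Ingrid and Benedek each take 399,000. The 3 shares of the deceased (Fenna, Zainab, and Greta) are combined into a pool of 1,197,000.
That pool (1,197,000) is divided at the grandchildren's generation equally among Odalys, Yara, Ulla, Wyatt, Zephyr, Maeve, and Bruno: 171,000 each.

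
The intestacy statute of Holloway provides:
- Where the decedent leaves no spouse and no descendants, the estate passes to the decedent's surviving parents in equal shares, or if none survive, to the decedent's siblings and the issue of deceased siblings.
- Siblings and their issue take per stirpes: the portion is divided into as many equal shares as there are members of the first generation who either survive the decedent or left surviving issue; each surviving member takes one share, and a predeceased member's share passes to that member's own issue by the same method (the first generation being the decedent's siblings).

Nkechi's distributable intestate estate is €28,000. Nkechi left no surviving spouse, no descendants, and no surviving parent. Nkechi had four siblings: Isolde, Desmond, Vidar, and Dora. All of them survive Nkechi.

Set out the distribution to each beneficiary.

The entire €28,000 passes to the siblings and their issue.
That amount (€28,000) is divided into 4 shares of €7,000: Isolde, Desmond, Vidar, and Dora each take €7,000.

Isolde: €7,000; Desmond: €7,000; Vidar: €7,000; Dora: €7,000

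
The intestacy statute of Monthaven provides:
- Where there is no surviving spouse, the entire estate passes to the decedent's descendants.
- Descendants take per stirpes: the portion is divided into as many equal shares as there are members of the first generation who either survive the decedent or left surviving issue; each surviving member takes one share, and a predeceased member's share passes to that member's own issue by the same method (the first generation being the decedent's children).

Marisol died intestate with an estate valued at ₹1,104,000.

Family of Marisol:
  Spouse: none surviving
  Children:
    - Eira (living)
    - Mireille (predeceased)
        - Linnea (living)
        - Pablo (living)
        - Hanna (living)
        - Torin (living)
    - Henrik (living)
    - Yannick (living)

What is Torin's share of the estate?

The entire ₹1,104,000 passes to the descendants.
That amount (₹1,104,000) is divided into 4 shares of ₹276,000: Eira, Henrik, and Yannick each take ₹276,000; Mireille's ₹276,000 share passes to Mireille's issue.
Mireille's share (₹276,000) is divided into 4 shares of ₹69,000: Linnea, Pablo, Hanna, and Torin each take ₹69,000.

Torin receives ₹69,000.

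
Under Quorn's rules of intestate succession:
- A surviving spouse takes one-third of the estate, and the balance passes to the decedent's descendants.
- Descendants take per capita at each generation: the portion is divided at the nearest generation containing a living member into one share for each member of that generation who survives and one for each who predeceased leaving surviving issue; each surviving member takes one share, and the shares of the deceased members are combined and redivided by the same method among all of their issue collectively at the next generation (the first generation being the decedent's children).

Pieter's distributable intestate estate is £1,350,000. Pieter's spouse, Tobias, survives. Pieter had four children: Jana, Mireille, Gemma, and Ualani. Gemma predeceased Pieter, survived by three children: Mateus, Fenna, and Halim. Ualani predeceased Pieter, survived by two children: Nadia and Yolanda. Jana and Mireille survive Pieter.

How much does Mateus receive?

Mateus receives £90,000.

Tobias takes one-third of £1,350,000 = £450,000. The remaining £900,000 passes to the descendants.
The descendants' portion (£900,000) is divided at the children's generation into 4 shares of £225,000. Jana and Mireille each take £225,000. The 2 shares of the deceased (Gemma and Ualani) are combined into a pool of £450,000.
That pool (£450,000) is divided at the grandchildren's generation equally among Mateus, Fenna, Halim, Nadia, and Yolanda: £90,000 each.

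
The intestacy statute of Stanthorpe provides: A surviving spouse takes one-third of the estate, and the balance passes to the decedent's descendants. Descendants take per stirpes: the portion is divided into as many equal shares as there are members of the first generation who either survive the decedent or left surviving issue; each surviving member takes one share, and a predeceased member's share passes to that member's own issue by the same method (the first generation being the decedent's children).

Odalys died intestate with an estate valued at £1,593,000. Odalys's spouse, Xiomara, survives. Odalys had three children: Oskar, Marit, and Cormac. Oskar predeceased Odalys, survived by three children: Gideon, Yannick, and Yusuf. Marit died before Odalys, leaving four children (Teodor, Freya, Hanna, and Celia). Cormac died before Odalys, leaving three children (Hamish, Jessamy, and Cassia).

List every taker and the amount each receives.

Xiomara: £531,000; Gideon: £118,000; Yannick: £118,000; Yusuf: £118,000; Teodor: £88,500; Freya: £88,500; Hanna: £88,500; Celia: £88,500; Hamish: £118,000; Jessamy: £118,000; Cassia: £118,000

Xiomara takes one-third of £1,593,000 = £531,000. The remaining £1,062,000 passes to the descendants.
The descendants' portion (£1,062,000) is divided into 3 shares of £354,000: Oskar's £354,000 share passes to Oskar's issue; Marit's £354,000 share passes to Marit's issue; Cormac's £354,000 share passes to Cormac's issue.
Oskar's share (£354,000) is divided into 3 shares of £118,000: Gideon, Yannick, and Yusuf each take £118,000.
Marit's share (£354,000) is divided into 4 shares of £88,500: Teodor, Freya, Hanna, and Celia each take £88,500.
Cormac's share (£354,000) is divided into 3 shares of £118,000: Hamish, Jessamy, and Cassia each take £118,000.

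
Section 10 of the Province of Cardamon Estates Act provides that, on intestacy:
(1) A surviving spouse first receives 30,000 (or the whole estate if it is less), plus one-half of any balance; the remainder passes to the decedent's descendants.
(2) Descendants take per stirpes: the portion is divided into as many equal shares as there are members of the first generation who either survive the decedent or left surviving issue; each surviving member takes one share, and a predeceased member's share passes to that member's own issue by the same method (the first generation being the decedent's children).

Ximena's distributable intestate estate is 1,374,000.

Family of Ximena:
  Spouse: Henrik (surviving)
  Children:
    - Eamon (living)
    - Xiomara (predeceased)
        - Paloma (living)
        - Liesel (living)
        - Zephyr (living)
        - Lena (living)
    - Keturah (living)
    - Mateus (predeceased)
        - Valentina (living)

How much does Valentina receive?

Henrik first takes 30,000, leaving a balance of 1,344,000. Henrik then takes one-half of the balance (672,000), for a total of 702,000. The remaining 672,000 passes to the descendants.
The descendants' portion (672,000) is divided into 4 shares of 168,000: Eamon and Keturah each take 168,000; Xiomara's 168,000 share passes to Xiomara's issue; Mateus's 168,000 share passes to Mateus's issue.
Xiomara's share (168,000) is divided into 4 shares of 42,000: Paloma, Liesel, Zephyr, and Lena each take 42,000.
Mateus's share (168,000) passes entirely to Valentina.

Valentina receives 168,000.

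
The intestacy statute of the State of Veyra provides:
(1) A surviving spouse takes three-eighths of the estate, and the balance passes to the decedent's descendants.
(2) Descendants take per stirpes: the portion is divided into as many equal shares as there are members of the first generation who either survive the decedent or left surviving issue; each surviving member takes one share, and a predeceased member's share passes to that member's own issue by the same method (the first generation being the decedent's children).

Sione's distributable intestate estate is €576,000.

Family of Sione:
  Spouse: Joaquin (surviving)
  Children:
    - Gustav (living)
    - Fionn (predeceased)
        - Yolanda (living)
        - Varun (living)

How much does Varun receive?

Varun receives €90,000.

Joaquin takes three-eighths of €576,000 = €216,000. The remaining €360,000 passes to the descendants.
The descendants' portion (€360,000) is divided into 2 shares of €180,000: Gustav takes €180,000; Fionn's €180,000 share passes to Fionn's issue.
Fionn's share (€180,000) is divided into 2 shares of €90,000: Yolanda and Varun each take €90,000.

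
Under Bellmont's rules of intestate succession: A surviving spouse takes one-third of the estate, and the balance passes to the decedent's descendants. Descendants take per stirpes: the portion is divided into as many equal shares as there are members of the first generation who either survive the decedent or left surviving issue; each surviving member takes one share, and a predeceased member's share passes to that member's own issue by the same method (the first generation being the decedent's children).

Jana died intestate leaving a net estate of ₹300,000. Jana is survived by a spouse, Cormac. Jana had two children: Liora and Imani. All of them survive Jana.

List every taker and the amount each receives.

Cormac: ₹100,000; Liora: ₹100,000; Imani: ₹100,000

Cormac takes one-third of ₹300,000 = ₹100,000. The remaining ₹200,000 passes to the descendants.
The descendants' portion (₹200,000) is divided into 2 shares of ₹100,000: Liora and Imani each take ₹100,000.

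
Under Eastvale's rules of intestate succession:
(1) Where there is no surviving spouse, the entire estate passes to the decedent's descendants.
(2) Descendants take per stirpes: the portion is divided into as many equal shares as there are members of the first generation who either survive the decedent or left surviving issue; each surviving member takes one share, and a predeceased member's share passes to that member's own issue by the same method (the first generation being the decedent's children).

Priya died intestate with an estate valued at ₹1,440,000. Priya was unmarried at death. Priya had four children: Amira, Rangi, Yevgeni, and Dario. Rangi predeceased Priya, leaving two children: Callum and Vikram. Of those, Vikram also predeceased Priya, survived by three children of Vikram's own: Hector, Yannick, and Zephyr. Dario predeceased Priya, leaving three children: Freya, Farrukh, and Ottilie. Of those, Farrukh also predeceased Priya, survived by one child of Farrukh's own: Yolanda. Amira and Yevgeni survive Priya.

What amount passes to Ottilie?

The entire ₹1,440,000 passes to the descendants.
That amount (₹1,440,000) is divided into 4 shares of ₹360,000: Amira and Yevgeni each take ₹360,000; Rangi's ₹360,000 share passes to Rangi's issue; Dario's ₹360,000 share passes to Dario's issue.
Rangi's share (₹360,000) is divided into 2 shares of ₹180,000: Callum takes ₹180,000; Vikram's ₹180,000 share passes to Vikram's issue.
Vikram's share (₹180,000) is divided into 3 shares of ₹60,000: Hector, Yannick, and Zephyr each take ₹60,000.
Dario's share (₹360,000) is divided into 3 shares of ₹120,000: Freya and Ottilie each take ₹120,000; Farrukh's ₹120,000 share passes to Farrukh's issue.
Farrukh's share (₹120,000) passes entirely to Yolanda.

Ottilie receives ₹120,000.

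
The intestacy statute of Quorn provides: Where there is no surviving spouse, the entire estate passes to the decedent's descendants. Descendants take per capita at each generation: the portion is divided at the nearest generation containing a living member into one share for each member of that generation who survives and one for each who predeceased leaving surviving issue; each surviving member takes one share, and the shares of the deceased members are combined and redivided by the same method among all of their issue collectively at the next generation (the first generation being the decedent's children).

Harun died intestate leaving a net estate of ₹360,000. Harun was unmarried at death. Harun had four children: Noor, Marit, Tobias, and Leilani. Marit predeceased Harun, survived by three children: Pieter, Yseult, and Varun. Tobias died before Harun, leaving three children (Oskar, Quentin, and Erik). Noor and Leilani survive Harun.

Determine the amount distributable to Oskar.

Oskar receives ₹30,000.

The entire ₹360,000 passes to the descendants.
That amount (₹360,000) is divided at the children's generation into 4 shares of ₹90,000. Noor and Leilani each take ₹90,000. The 2 shares of the deceased (Marit and Tobias) are combined into a pool of ₹180,000.
That pool (₹180,000) is divided at the grandchildren's generation equally among Pieter, Yseult, Varun, Oskar, Quentin, and Erik: ₹30,000 each.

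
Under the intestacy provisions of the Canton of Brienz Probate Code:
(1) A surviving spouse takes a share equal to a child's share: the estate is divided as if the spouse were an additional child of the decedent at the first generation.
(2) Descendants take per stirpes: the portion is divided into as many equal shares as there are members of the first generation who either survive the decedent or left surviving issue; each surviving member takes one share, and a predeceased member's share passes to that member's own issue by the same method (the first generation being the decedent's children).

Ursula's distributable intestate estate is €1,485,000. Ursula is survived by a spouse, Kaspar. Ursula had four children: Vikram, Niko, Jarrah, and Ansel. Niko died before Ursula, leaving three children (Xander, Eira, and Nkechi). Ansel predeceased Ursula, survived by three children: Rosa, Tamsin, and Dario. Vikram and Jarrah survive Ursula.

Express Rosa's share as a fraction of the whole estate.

Rosa receives 1/15 of the estate.

The spouse counts as an additional share at the children's level, so there are 5 primary shares of €297,000. Kaspar takes one such share (€297,000).
The children's combined portion (€1,188,000) is divided into 4 shares of €297,000: Vikram and Jarrah each take €297,000; Niko's €297,000 share passes to Niko's issue; Ansel's €297,000 share passes to Ansel's issue.
Niko's share (€297,000) is divided into 3 shares of €99,000: Xander, Eira, and Nkechi each take €99,000.
Ansel's share (€297,000) is divided into 3 shares of €99,000: Rosa, Tamsin, and Dario each take €99,000.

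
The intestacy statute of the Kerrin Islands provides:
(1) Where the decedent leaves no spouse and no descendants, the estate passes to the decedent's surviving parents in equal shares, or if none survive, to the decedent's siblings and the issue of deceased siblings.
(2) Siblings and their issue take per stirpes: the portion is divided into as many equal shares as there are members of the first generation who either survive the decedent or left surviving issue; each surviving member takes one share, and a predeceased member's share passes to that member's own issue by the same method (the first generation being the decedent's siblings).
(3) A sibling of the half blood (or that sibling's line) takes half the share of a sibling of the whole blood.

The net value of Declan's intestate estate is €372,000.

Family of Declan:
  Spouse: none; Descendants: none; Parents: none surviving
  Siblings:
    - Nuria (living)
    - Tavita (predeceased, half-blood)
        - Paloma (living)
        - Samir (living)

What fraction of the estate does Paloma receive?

The entire €372,000 passes to the siblings and their issue.
Counting each half-blood sibling's line as half a unit, there are 3/2 units in €372,000, so one unit is €248,000. Whole-blood lines (Nuria) take €248,000 each; half-blood lines (Tavita) take €124,000 each.
Tavita's share (€124,000) is divided into 2 shares of €62,000: Paloma and Samir each take €62,000.

Paloma receives 1/6 of the estate.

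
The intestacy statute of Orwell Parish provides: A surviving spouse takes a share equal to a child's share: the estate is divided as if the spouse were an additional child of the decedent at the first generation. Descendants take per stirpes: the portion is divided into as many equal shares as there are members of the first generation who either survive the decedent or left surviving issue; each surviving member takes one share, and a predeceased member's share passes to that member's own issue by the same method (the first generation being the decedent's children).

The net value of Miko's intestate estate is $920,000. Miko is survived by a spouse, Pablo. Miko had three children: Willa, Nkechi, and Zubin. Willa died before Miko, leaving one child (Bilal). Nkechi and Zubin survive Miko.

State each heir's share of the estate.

The spouse counts as an additional share at the children's level, so there are 4 primary shares of $230,000. Pablo takes one such share ($230,000).
The children's combined portion ($690,000) is divided into 3 shares of $230,000: Nkechi and Zubin each take $230,000; Willa's $230,000 share passes to Willa's issue.
Willa's share ($230,000) passes entirely to Bilal.

Pablo: $230,000; Bilal: $230,000; Nkechi: $230,000; Zubin: $230,000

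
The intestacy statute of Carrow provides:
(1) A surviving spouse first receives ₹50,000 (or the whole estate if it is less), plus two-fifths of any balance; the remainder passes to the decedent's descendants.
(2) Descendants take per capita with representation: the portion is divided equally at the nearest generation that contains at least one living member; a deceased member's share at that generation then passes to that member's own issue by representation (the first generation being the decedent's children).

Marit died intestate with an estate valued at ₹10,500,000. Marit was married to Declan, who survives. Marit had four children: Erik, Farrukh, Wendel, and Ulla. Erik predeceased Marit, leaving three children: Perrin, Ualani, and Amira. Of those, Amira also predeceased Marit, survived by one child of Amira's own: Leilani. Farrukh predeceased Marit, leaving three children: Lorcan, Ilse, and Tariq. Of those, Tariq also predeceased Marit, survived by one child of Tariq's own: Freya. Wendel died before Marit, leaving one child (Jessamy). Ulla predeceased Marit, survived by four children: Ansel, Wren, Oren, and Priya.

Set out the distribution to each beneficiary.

Declan first takes ₹50,000, leaving a balance of ₹10,450,000. Declan then takes two-fifths of the balance (₹4,180,000), for a total of ₹4,230,000. The remaining ₹6,270,000 passes to the descendants.
No child survives, so the initial division is made at the grandchildren's generation.
The descendants' portion (₹6,270,000) is divided into 11 shares of ₹570,000: Perrin, Ualani, Lorcan, Ilse, Jessamy, Ansel, Wren, Oren, and Priya each take ₹570,000; Amira's ₹570,000 share passes to Amira's issue; Tariq's ₹570,000 share passes to Tariq's issue.
Amira's share (₹570,000) passes entirely to Leilani.
Tariq's share (₹570,000) passes entirely to Freya.

Declan: ₹4,230,000; Perrin: ₹570,000; Ualani: ₹570,000; Leilani: ₹570,000; Lorcan: ₹570,000; Ilse: ₹570,000; Freya: ₹570,000; Jessamy: ₹570,000; Ansel: ₹570,000; Wren: ₹570,000; Oren: ₹570,000; Priya: ₹570,000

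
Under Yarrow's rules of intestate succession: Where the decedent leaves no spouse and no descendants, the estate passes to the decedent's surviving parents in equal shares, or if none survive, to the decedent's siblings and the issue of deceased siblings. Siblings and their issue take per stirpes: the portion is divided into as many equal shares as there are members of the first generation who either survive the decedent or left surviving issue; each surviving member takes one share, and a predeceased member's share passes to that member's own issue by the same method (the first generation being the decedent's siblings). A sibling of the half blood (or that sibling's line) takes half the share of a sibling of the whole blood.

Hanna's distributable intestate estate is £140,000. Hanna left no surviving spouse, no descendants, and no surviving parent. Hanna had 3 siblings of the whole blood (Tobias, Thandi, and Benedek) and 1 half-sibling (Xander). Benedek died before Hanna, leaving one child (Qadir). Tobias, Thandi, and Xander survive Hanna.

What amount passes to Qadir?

Qadir receives £40,000.

The entire £140,000 passes to the siblings and their issue.
Counting each half-blood sibling's line as half a unit, there are 7/2 units in £140,000, so one unit is £40,000. Whole-blood lines (Tobias, Thandi, and Benedek) take £40,000 each; half-blood lines (Xander) take £20,000 each.
Benedek's share (£40,000) passes entirely to Qadir.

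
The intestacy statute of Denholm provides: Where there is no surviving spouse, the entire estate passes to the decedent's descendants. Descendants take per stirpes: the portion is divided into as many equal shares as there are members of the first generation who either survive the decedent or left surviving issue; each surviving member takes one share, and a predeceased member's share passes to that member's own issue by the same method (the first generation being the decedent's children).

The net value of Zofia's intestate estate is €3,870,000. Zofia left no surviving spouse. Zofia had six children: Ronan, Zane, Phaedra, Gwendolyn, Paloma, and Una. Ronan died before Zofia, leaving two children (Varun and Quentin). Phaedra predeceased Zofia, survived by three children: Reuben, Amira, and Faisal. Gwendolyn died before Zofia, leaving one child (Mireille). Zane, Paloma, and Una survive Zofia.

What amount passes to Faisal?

The entire €3,870,000 passes to the descendants.
That amount (€3,870,000) is divided into 6 shares of €645,000: Zane, Paloma, and Una each take €645,000; Ronan's €645,000 share passes to Ronan's issue; Phaedra's €645,000 share passes to Phaedra's issue; Gwendolyn's €645,000 share passes to Gwendolyn's issue.
Ronan's share (€645,000) is divided into 2 shares of €322,500: Varun and Quentin each take €322,500.
Phaedra's share (€645,000) is divided into 3 shares of €215,000: Reuben, Amira, and Faisal each take €215,000.
Gwendolyn's share (€645,000) passes entirely to Mireille.

Faisal receives €215,000.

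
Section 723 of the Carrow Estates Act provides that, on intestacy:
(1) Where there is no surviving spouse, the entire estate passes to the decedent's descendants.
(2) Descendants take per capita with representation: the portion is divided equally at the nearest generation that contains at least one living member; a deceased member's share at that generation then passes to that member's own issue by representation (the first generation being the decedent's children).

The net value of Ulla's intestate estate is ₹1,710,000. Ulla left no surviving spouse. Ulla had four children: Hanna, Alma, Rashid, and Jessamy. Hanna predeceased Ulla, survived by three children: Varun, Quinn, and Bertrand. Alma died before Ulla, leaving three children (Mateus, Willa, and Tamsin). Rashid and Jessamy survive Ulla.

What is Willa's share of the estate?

The entire ₹1,710,000 passes to the descendants.
That amount (₹1,710,000) is divided into 4 shares of ₹427,500: Rashid and Jessamy each take ₹427,500; Hanna's ₹427,500 share passes to Hanna's issue; Alma's ₹427,500 share passes to Alma's issue.
Hanna's share (₹427,500) is divided into 3 shares of ₹142,500: Varun, Quinn, and Bertrand each take ₹142,500.
Alma's share (₹427,500) is divided into 3 shares of ₹142,500: Mateus, Willa, and Tamsin each take ₹142,500.

Willa receives ₹142,500.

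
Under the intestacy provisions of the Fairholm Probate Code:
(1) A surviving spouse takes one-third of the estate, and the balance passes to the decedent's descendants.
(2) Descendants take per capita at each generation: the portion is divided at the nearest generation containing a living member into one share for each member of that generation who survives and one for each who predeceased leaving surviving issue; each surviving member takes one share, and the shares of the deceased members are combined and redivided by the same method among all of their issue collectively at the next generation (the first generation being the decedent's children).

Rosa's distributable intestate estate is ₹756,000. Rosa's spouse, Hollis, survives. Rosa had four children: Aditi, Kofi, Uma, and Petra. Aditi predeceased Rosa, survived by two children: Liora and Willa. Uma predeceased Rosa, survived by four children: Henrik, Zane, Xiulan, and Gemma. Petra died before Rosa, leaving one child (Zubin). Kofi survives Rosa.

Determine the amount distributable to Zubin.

Zubin receives ₹54,000.

Hollis takes one-third of ₹756,000 = ₹252,000. The remaining ₹504,000 passes to the descendants.
The descendants' portion (₹504,000) is divided at the children's generation into 4 shares of ₹126,000. Kofi takes ₹126,000. The 3 shares of the deceased (Aditi, Uma, and Petra) are combined into a pool of ₹378,000.
That pool (₹378,000) is divided at the grandchildren's generation equally among Liora, Willa, Henrik, Zane, Xiulan, Gemma, and Zubin: ₹54,000 each.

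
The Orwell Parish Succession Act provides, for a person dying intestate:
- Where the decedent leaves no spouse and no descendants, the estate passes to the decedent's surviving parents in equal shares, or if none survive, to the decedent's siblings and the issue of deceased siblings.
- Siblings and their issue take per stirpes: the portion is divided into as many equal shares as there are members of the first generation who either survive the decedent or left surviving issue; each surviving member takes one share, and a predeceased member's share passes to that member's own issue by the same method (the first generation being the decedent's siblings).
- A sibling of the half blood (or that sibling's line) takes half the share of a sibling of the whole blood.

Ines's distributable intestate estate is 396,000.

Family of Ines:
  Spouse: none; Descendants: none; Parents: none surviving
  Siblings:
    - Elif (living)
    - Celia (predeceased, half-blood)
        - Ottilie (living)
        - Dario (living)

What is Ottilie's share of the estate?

Ottilie receives 66,000.

The entire 396,000 passes to the siblings and their issue.
Counting each half-blood sibling's line as half a unit, there are 3/2 units in 396,000, so one unit is 264,000. Whole-blood lines (Elif) take 264,000 each; half-blood lines (Celia) take 132,000 each.
Celia's share (132,000) is divided into 2 shares of 66,000: Ottilie and Dario each take 66,000.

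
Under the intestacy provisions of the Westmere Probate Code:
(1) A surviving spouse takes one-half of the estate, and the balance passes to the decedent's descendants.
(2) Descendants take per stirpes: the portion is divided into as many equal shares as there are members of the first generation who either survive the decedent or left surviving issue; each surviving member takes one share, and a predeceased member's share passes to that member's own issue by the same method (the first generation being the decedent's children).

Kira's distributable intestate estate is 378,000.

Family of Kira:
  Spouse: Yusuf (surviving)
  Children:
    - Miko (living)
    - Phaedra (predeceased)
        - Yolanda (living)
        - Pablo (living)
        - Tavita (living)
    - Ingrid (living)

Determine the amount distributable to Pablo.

Pablo receives 21,000.

Yusuf takes one-half of 378,000 = 189,000. The remaining 189,000 passes to the descendants.
The descendants' portion (189,000) is divided into 3 shares of 63,000: Miko and Ingrid each take 63,000; Phaedra's 63,000 share passes to Phaedra's issue.
Phaedra's share (63,000) is divided into 3 shares of 21,000: Yolanda, Pablo, and Tavita each take 21,000.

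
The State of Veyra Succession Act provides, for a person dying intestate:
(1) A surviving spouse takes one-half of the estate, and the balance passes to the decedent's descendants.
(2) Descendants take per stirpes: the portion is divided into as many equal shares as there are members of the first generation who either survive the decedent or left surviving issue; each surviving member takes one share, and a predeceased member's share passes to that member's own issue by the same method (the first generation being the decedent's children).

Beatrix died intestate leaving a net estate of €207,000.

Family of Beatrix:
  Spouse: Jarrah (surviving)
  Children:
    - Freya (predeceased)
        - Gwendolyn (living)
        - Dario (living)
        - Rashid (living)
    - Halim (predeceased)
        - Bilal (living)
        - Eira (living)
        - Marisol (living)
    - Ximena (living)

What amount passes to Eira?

Eira receives €11,500.

Jarrah takes one-half of €207,000 = €103,500. The remaining €103,500 passes to the descendants.
The descendants' portion (€103,500) is divided into 3 shares of €34,500: Ximena takes €34,500; Freya's €34,500 share passes to Freya's issue; Halim's €34,500 share passes to Halim's issue.
Freya's share (€34,500) is divided into 3 shares of €11,500: Gwendolyn, Dario, and Rashid each take €11,500.
Halim's share (€34,500) is divided into 3 shares of €11,500: Bilal, Eira, and Marisol each take €11,500.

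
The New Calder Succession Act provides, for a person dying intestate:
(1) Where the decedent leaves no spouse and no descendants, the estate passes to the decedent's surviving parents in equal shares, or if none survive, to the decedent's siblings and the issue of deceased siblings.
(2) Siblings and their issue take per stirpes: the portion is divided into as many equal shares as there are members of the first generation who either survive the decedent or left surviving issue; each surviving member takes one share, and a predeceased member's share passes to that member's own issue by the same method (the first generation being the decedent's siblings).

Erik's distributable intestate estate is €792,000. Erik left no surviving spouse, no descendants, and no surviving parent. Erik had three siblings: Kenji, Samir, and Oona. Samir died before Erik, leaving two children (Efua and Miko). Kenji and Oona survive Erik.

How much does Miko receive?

The entire €792,000 passes to the siblings and their issue.
That amount (€792,000) is divided into 3 shares of €264,000: Kenji and Oona each take €264,000; Samir's €264,000 share passes to Samir's issue.
Samir's share (€264,000) is divided into 2 shares of €132,000: Efua and Miko each take €132,000.

Miko receives €132,000.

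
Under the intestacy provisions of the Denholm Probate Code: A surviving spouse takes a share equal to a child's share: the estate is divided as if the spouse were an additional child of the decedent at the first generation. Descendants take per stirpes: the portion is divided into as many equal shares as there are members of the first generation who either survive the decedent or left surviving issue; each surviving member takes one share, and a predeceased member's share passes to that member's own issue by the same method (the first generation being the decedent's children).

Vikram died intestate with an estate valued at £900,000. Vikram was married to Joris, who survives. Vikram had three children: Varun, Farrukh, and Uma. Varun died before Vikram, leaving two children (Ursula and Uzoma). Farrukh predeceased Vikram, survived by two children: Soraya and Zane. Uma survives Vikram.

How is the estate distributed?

Joris: £225,000; Ursula: £112,500; Uzoma: £112,500; Soraya: £112,500; Zane: £112,500; Uma: £225,000

The spouse counts as an additional share at the children's level, so there are 4 primary shares of £225,000. Joris takes one such share (£225,000).
The children's combined portion (£675,000) is divided into 3 shares of £225,000: Uma takes £225,000; Varun's £225,000 share passes to Varun's issue; Farrukh's £225,000 share passes to Farrukh's issue.
Varun's share (£225,000) is divided into 2 shares of £112,500: Ursula and Uzoma each take £112,500.
Farrukh's share (£225,000) is divided into 2 shares of £112,500: Soraya and Zane each take £112,500.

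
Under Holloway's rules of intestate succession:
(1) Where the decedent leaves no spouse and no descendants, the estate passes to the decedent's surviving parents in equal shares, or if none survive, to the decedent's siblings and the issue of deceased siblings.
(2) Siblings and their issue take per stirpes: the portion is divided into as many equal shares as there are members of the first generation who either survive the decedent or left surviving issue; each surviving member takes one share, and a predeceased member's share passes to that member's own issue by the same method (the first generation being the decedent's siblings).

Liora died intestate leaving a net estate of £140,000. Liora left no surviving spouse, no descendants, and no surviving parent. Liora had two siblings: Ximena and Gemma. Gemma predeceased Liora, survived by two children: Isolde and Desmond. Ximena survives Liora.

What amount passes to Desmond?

Desmond receives £35,000.

The entire £140,000 passes to the siblings and their issue.
That amount (£140,000) is divided into 2 shares of £70,000: Ximena takes £70,000; Gemma's £70,000 share passes to Gemma's issue.
Gemma's share (£70,000) is divided into 2 shares of £35,000: Isolde and Desmond each take £35,000.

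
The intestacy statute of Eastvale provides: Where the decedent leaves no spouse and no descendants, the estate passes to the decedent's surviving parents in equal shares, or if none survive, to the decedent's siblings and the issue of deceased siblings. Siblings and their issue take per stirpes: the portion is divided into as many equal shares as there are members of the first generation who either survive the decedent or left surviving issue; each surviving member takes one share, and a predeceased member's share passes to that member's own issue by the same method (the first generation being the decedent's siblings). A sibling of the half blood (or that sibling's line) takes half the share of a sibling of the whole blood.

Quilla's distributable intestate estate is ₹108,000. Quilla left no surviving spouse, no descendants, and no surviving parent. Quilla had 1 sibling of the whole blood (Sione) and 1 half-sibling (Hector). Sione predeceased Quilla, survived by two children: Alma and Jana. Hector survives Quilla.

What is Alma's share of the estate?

The entire ₹108,000 passes to the siblings and their issue.
Counting each half-blood sibling's line as half a unit, there are 3/2 units in ₹108,000, so one unit is ₹72,000. Whole-blood lines (Sione) take ₹72,000 each; half-blood lines (Hector) take ₹36,000 each.
Sione's share (₹72,000) is divided into 2 shares of ₹36,000: Alma and Jana each take ₹36,000.

Alma receives ₹36,000.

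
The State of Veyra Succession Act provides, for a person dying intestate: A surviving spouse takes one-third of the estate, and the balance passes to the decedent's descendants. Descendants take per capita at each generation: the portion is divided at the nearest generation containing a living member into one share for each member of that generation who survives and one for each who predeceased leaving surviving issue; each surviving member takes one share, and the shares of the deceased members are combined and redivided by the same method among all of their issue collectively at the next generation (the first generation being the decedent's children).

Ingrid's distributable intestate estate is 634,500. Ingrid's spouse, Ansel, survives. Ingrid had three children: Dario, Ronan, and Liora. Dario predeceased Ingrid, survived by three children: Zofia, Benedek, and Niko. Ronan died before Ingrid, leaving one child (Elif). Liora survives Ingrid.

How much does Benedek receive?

Ansel takes one-third of 634,500 = 211,500. The remaining 423,000 passes to the descendants.
The descendants' portion (423,000) is divided at the children's generation into 3 shares of 141,000. Liora takes 141,000. The 2 shares of the deceased (Dario and Ronan) are combined into a pool of 282,000.
That pool (282,000) is divided at the grandchildren's generation equally among Zofia, Benedek, Niko, and Elif: 70,500 each.

Benedek receives 70,500.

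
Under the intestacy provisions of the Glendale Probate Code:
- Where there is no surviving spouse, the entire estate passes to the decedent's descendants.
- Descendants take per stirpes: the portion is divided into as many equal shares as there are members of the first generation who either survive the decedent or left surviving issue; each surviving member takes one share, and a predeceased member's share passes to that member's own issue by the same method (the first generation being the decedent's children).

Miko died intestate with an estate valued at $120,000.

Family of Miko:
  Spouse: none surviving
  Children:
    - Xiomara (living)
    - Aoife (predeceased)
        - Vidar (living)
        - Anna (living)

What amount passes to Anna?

The entire $120,000 passes to the descendants.
That amount ($120,000) is divided into 2 shares of $60,000: Xiomara takes $60,000; Aoife's $60,000 share passes to Aoife's issue.
Aoife's share ($60,000) is divided into 2 shares of $30,000: Vidar and Anna each take $30,000.

Anna receives $30,000.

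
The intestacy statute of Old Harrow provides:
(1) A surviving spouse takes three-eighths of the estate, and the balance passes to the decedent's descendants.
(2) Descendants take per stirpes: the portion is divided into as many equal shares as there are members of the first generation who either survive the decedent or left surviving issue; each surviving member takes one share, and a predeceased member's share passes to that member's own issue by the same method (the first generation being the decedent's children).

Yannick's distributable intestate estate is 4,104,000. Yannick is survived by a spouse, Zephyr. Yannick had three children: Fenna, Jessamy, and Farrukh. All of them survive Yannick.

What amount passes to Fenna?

Fenna receives 855,000.

Zephyr takes three-eighths of 4,104,000 = 1,539,000. The remaining 2,565,000 passes to the descendants.
The descendants' portion (2,565,000) is divided into 3 shares of 855,000: Fenna, Jessamy, and Farrukh each take 855,000.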